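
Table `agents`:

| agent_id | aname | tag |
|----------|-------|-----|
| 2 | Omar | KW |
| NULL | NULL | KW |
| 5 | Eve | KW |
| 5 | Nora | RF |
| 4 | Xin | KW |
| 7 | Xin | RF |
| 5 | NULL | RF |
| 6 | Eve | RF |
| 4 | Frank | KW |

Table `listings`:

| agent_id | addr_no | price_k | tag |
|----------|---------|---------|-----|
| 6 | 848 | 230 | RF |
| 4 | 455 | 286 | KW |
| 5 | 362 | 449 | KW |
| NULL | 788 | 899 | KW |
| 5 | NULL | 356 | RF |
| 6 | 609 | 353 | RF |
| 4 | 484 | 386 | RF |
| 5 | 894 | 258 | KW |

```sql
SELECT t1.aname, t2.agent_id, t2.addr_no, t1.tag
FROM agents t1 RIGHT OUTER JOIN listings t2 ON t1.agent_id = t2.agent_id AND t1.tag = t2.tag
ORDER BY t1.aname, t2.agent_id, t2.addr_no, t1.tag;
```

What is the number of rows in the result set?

10

RIGHT JOIN keeps every row from `listings`; unmatched rows get NULL for `agents`'s columns.
Matching on t1.agent_id = t2.agent_id AND t1.tag = t2.tag. A NULL in a compared column never satisfies the condition.
- t1 row (agent_id=2, tag=KW): no match.
- t1 row (agent_id=NULL, tag=KW): no match.
- t1 row (agent_id=5, tag=KW): matches 2 t2 row(s) → 2 output row(s).
- t1 row (agent_id=5, tag=RF): matches 1 t2 row(s) → 1 output row(s).
- t1 row (agent_id=4, tag=KW): matches 1 t2 row(s) → 1 output row(s).
- t1 row (agent_id=7, tag=RF): no match.
- t1 row (agent_id=5, tag=RF): matches 1 t2 row(s) → 1 output row(s).
- t1 row (agent_id=6, tag=RF): matches 2 t2 row(s) → 2 output row(s).
- t1 row (agent_id=4, tag=KW): matches 1 t2 row(s) → 1 output row(s).
- plus 2 unmatched t2 row(s), each kept with NULL t1 columns.
Total: 8 matched + 2 padded = 10 rows.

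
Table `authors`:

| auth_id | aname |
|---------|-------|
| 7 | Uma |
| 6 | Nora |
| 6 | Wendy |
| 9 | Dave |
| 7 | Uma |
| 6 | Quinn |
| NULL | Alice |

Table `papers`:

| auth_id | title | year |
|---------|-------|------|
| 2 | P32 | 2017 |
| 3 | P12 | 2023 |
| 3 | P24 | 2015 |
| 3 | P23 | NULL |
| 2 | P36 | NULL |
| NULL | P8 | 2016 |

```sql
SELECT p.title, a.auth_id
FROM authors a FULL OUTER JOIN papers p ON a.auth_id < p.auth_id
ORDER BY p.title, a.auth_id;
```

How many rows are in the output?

13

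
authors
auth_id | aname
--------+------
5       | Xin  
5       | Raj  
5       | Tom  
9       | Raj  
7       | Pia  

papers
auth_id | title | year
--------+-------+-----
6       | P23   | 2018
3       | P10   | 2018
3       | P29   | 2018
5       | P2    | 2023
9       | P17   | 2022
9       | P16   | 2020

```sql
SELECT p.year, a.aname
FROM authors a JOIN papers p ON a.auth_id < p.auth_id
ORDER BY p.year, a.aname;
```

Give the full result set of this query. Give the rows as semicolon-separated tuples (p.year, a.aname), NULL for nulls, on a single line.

INNER JOIN keeps only pairs where the ON condition holds.
Matching on a.auth_id < p.auth_id.
- a (auth_id=5) pairs with 3 row(s) of p.
- a (auth_id=5) pairs with 3 row(s) of p.
- a (auth_id=5) pairs with 3 row(s) of p.
- a (auth_id=9) has no partner → excluded.
- a (auth_id=7) pairs with 2 row(s) of p.

(2018, Raj); (2018, Tom); (2018, Xin); (2020, Pia); (2020, Raj); (2020, Tom); (2020, Xin); (2022, Pia); (2022, Raj); (2022, Tom); (2022, Xin)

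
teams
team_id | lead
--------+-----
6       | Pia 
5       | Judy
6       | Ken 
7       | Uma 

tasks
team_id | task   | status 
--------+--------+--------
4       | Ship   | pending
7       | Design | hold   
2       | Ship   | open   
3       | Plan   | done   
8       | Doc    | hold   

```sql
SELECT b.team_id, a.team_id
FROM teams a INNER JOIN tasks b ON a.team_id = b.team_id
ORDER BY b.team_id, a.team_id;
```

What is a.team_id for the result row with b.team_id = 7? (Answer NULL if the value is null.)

INNER JOIN keeps only pairs where the ON condition holds.
Matching on a.team_id = b.team_id.
- a[0] team_id=6 → no match; dropped.
- a[1] team_id=5 → no match; dropped.
- a[2] team_id=6 → no match; dropped.
- a[3] team_id=7 → 1 match(es) in b → 1 row(s).

7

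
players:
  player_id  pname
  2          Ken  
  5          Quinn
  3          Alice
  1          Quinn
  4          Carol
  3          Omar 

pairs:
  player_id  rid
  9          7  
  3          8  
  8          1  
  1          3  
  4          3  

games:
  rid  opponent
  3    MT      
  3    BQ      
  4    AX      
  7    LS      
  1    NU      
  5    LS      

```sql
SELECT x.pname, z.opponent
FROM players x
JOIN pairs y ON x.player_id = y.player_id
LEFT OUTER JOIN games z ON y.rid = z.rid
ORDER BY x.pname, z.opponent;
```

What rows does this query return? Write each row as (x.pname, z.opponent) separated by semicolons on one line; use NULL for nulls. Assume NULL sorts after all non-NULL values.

(Alice, NULL); (Carol, BQ); (Carol, MT); (Omar, NULL); (Quinn, BQ); (Quinn, MT)

Step 1 — x INNER JOIN y on player_id → 4 row(s).
Then LEFT JOIN `games z` on rid: each of those 4 rows is kept; rows whose y.rid has no match in z get NULL for z's columns.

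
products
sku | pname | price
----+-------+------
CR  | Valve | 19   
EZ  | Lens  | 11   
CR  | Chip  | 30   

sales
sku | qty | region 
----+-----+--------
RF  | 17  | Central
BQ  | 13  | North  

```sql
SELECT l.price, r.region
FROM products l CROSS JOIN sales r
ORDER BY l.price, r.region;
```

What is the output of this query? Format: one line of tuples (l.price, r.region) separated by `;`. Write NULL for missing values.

CROSS JOIN pairs every row of `products` with every row of `sales`: 3 × 2 = 6 rows.
After projecting and ordering:
l.price | r.region
11 | Central
11 | North
19 | Central
19 | North
30 | Central
30 | North

(11, Central); (11, North); (19, Central); (19, North); (30, Central); (30, North)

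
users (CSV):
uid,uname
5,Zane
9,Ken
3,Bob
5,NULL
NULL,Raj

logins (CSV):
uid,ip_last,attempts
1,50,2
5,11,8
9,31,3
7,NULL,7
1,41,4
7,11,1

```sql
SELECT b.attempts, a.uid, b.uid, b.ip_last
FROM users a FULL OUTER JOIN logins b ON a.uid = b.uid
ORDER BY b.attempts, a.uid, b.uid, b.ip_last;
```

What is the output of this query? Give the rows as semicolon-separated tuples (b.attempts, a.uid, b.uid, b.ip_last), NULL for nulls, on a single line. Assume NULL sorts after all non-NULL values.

(1, NULL, 7, 11); (2, NULL, 1, 50); (3, 9, 9, 31); (4, NULL, 1, 41); (7, NULL, 7, NULL); (8, 5, 5, 11); (8, 5, 5, 11); (NULL, 3, NULL, NULL); (NULL, NULL, NULL, NULL)

FULL OUTER JOIN keeps every row from both sides; unmatched rows get NULL for the other side's columns.
Matching on a.uid = b.uid. A NULL in a compared column never satisfies the condition.
- a row (uid=5): matches 1 b row(s) → 1 output row(s).
- a row (uid=9): matches 1 b row(s) → 1 output row(s).
- a row (uid=3): no match → kept, b columns NULL.
- a row (uid=5): matches 1 b row(s) → 1 output row(s).
- a row (uid=NULL): no match → kept, b columns NULL.
- 4 b row(s) had no a match → kept, a columns NULL.
After projecting and ordering:
b.attempts | a.uid | b.uid | b.ip_last
1 | NULL | 7 | 11
2 | NULL | 1 | 50
3 | 9 | 9 | 31
4 | NULL | 1 | 41
7 | NULL | 7 | NULL
8 | 5 | 5 | 11
8 | 5 | 5 | 11
NULL | 3 | NULL | NULL
NULL | NULL | NULL | NULL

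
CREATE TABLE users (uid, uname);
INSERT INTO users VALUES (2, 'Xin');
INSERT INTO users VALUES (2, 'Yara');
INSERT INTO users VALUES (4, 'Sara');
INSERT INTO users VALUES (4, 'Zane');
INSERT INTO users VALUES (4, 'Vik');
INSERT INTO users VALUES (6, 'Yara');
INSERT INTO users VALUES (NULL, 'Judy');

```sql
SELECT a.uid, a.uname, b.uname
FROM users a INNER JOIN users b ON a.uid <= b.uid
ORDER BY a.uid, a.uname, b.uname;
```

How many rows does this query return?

INNER JOIN keeps only pairs where the ON condition holds.
Matching on a.uid <= b.uid. A NULL in a compared column never satisfies the condition.
- a[0] uid=2 → 6 match(es) in b → 6 row(s).
- a[1] uid=2 → 6 match(es) in b → 6 row(s).
- a[2] uid=4 → 4 match(es) in b → 4 row(s).
- a[3] uid=4 → 4 match(es) in b → 4 row(s).
- a[4] uid=4 → 4 match(es) in b → 4 row(s).
- a[5] uid=6 → 1 match(es) in b → 1 row(s).
- a[6] uid=NULL → no match; dropped.
Total: 25 rows.

25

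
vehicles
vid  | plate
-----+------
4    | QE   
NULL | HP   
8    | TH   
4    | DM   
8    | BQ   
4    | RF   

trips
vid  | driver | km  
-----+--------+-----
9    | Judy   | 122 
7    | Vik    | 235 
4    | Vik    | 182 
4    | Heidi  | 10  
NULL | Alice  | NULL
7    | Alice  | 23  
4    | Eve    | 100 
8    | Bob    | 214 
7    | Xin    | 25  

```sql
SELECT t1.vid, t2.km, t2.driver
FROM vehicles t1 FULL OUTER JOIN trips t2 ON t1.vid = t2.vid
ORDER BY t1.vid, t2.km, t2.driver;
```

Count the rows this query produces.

17

FULL OUTER JOIN keeps every row from both sides; unmatched rows get NULL for the other side's columns.
Matching on t1.vid = t2.vid. A NULL in a compared column never satisfies the condition.
- t1[0] vid=4 → 3 match(es) in t2 → 3 row(s).
- t1[1] vid=NULL → no match; kept with NULLs on the t2 side.
- t1[2] vid=8 → 1 match(es) in t2 → 1 row(s).
- t1[3] vid=4 → 3 match(es) in t2 → 3 row(s).
- t1[4] vid=8 → 1 match(es) in t2 → 1 row(s).
- t1[5] vid=4 → 3 match(es) in t2 → 3 row(s).
- plus 5 unmatched t2 row(s), each kept with NULL t1 columns.
Total: 11 matched + 6 padded = 17 rows.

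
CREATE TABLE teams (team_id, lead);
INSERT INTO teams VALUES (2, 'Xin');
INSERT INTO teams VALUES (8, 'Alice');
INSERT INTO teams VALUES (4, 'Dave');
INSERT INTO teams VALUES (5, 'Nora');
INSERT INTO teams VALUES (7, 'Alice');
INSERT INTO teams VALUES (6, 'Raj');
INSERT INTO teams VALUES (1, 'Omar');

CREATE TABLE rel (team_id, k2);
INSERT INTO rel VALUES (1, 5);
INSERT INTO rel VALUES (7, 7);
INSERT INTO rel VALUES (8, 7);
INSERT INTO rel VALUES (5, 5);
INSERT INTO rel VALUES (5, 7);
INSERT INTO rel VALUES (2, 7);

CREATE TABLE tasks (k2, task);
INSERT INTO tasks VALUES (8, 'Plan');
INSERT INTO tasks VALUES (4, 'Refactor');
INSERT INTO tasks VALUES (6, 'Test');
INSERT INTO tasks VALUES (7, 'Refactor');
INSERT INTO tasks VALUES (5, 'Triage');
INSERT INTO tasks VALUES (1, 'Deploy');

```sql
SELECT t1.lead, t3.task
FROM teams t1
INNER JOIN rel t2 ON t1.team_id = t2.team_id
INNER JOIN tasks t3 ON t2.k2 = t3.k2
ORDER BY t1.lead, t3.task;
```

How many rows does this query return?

Joins associate left-to-right: teams INNER JOIN rel on team_id gives 6 intermediate row(s).
Then INNER JOIN `tasks t3` on k2: keep only rows whose t2.k2 appears in t3.
Result: 6 row(s).

6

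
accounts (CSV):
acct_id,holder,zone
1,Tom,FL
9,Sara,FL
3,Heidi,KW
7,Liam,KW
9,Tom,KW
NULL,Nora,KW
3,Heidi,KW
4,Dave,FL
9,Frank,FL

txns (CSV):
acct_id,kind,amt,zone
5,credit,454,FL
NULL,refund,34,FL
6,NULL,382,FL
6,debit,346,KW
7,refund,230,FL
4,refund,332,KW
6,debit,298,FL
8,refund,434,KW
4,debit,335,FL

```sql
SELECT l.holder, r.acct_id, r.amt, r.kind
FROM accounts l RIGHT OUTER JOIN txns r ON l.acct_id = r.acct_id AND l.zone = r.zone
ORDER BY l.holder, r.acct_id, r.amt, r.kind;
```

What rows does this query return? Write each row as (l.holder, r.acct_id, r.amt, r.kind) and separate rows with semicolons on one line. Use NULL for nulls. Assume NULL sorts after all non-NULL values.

(Dave, 4, 335, debit); (NULL, 4, 332, refund); (NULL, 5, 454, credit); (NULL, 6, 298, debit); (NULL, 6, 346, debit); (NULL, 6, 382, NULL); (NULL, 7, 230, refund); (NULL, 8, 434, refund); (NULL, NULL, 34, refund)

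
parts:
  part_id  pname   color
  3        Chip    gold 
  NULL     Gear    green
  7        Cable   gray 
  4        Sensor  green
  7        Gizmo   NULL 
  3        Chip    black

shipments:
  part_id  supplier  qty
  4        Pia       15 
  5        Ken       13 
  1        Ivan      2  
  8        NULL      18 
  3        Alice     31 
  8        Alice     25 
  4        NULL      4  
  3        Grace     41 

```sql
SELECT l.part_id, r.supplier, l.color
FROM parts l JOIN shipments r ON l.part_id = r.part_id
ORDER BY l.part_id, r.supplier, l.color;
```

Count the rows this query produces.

INNER JOIN keeps only pairs where the ON condition holds.
Matching on l.part_id = r.part_id. A NULL in a compared column never satisfies the condition.
Matched pairs: 6.
Total: 6 rows.

6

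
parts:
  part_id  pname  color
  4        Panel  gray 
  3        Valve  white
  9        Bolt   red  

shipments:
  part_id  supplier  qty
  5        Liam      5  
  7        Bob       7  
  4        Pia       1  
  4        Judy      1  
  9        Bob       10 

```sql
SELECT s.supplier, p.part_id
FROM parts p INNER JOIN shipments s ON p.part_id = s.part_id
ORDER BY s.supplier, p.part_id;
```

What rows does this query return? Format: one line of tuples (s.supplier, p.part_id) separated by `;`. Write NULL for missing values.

INNER JOIN keeps only pairs where the ON condition holds.
Matching on p.part_id = s.part_id.
- p[0] part_id=4 → 2 match(es) in s → 2 row(s).
- p[1] part_id=3 → no match; dropped.
- p[2] part_id=9 → 1 match(es) in s → 1 row(s).
After projecting and ordering:
s.supplier | p.part_id
Bob | 9
Judy | 4
Pia | 4

(Bob, 9); (Judy, 4); (Pia, 4)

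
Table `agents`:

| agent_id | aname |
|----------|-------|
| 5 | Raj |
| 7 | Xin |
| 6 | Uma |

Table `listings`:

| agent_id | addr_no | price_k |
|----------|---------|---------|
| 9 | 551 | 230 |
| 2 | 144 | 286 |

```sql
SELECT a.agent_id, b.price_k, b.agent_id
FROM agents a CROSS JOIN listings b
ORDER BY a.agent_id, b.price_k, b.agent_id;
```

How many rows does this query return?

CROSS JOIN pairs every row of `agents` with every row of `listings`: 3 × 2 = 6 rows.

6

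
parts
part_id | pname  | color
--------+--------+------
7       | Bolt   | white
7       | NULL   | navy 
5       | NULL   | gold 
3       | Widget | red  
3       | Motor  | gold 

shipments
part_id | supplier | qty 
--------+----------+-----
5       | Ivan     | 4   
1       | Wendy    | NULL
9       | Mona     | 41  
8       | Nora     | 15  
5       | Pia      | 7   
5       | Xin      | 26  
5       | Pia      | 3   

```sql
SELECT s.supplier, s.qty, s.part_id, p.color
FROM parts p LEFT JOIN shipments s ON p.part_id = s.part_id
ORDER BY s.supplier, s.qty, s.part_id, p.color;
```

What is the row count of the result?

LEFT JOIN keeps every row from `parts`; unmatched rows get NULL for `shipments`'s columns.
Matching on p.part_id = s.part_id.
- p row (part_id=7): no match → kept, s columns NULL.
- p row (part_id=7): no match → kept, s columns NULL.
- p row (part_id=5): matches 4 s row(s) → 4 output row(s).
- p row (part_id=3): no match → kept, s columns NULL.
- p row (part_id=3): no match → kept, s columns NULL.
Total: 4 matched + 4 padded = 8 rows.

8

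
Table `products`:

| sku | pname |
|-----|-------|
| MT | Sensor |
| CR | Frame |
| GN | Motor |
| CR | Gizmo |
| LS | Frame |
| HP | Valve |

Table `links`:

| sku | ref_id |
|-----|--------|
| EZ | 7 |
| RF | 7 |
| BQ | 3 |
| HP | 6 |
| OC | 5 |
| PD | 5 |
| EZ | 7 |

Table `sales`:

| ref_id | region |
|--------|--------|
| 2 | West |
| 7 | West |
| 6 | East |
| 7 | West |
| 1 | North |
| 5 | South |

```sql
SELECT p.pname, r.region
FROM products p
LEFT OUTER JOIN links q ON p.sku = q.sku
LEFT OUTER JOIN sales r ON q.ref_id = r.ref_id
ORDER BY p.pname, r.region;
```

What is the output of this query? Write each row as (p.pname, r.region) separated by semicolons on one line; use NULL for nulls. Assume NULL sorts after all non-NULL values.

(Frame, NULL); (Frame, NULL); (Gizmo, NULL); (Motor, NULL); (Sensor, NULL); (Valve, East)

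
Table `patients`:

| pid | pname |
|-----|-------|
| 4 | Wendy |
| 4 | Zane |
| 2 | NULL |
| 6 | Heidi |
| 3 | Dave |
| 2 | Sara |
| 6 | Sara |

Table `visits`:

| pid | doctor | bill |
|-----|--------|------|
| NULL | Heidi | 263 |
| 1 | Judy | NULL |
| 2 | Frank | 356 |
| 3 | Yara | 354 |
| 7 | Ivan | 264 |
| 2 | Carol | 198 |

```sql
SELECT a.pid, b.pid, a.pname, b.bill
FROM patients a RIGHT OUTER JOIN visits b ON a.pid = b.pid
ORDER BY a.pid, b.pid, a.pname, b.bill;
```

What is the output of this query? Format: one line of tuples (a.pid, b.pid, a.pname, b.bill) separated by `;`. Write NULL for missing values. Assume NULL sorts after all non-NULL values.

RIGHT JOIN keeps every row from `visits`; unmatched rows get NULL for `patients`'s columns.
Matching on a.pid = b.pid. A NULL in a compared column never satisfies the condition.
Matched pairs: 5; unmatched b rows kept: 3.

(2, 2, Sara, 198); (2, 2, Sara, 356); (2, 2, NULL, 198); (2, 2, NULL, 356); (3, 3, Dave, 354); (NULL, 1, NULL, NULL); (NULL, 7, NULL, 264); (NULL, NULL, NULL, 263)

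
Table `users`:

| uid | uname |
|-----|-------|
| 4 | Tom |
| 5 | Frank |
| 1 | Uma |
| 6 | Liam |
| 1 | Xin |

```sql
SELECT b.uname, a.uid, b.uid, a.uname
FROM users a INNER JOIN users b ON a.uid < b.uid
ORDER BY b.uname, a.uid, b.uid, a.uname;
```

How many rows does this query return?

9

INNER JOIN keeps only pairs where the ON condition holds.
Matching on a.uid < b.uid.
- a[0] uid=4 → 2 match(es) in b → 2 row(s).
- a[1] uid=5 → 1 match(es) in b → 1 row(s).
- a[2] uid=1 → 3 match(es) in b → 3 row(s).
- a[3] uid=6 → no match; dropped.
- a[4] uid=1 → 3 match(es) in b → 3 row(s).
Total: 9 rows.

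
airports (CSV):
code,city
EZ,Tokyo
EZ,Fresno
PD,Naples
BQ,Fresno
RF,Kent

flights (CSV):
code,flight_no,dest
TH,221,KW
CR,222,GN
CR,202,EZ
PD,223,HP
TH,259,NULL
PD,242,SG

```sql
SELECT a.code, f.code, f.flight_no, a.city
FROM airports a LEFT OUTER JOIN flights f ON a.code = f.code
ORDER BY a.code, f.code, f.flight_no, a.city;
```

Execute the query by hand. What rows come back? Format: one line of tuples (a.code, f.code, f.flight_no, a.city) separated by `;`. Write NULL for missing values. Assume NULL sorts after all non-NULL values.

LEFT JOIN keeps every row from `airports`; unmatched rows get NULL for `flights`'s columns.
Matching on a.code = f.code.
Matched pairs: 2; unmatched a rows kept: 4.

(BQ, NULL, NULL, Fresno); (EZ, NULL, NULL, Fresno); (EZ, NULL, NULL, Tokyo); (PD, PD, 223, Naples); (PD, PD, 242, Naples); (RF, NULL, NULL, Kent)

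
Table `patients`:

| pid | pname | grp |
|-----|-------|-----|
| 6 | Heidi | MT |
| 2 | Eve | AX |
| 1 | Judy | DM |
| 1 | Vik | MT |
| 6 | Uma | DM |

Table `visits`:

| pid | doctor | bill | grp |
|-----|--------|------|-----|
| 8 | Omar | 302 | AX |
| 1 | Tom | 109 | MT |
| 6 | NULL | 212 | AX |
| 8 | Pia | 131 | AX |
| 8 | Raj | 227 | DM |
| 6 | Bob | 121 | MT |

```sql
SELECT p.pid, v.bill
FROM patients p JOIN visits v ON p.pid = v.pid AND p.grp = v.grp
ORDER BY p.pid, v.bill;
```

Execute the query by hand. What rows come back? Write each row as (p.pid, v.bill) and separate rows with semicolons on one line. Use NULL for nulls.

(1, 109); (6, 121)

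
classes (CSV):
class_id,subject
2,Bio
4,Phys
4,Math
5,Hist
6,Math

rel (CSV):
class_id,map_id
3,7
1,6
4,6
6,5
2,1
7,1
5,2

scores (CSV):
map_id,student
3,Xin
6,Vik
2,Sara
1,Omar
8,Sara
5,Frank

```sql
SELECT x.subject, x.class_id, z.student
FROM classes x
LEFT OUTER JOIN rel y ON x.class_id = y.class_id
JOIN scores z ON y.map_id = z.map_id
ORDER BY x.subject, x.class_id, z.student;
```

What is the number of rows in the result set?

5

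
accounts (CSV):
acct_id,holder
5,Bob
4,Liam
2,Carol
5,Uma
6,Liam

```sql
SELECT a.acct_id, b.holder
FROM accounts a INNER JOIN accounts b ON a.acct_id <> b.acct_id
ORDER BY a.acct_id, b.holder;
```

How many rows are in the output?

18

INNER JOIN keeps only pairs where the ON condition holds.
Matching on a.acct_id <> b.acct_id.
Matched pairs: 18.
Total: 18 rows.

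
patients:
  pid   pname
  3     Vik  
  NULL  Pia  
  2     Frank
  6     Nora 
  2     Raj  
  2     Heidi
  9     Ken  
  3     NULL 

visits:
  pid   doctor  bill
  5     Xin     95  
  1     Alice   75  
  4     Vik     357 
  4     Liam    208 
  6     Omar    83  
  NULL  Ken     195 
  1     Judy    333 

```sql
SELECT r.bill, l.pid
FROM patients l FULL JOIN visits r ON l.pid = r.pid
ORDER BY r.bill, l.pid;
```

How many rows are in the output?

FULL OUTER JOIN keeps every row from both sides; unmatched rows get NULL for the other side's columns.
Matching on l.pid = r.pid. A NULL in a compared column never satisfies the condition.
Matched pairs: 1; unmatched l rows kept: 7; unmatched r rows kept: 6.
Total: 1 matched + 13 padded = 14 rows.

14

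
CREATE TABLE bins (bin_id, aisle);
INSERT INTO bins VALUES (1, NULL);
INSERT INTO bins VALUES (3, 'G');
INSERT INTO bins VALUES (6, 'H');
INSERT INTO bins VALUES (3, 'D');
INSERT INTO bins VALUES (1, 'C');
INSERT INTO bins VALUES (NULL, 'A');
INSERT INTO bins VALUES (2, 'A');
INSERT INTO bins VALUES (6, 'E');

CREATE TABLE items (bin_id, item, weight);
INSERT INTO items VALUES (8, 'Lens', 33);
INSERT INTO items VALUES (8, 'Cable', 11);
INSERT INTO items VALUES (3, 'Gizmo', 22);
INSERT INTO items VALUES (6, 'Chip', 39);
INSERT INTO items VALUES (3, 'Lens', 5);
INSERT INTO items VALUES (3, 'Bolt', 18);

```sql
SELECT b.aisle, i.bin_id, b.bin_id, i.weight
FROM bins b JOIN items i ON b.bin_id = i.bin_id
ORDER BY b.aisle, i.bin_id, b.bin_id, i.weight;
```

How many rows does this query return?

INNER JOIN keeps only pairs where the ON condition holds.
Matching on b.bin_id = i.bin_id. A NULL in a compared column never satisfies the condition.
Matched pairs: 8.
Total: 8 rows.

8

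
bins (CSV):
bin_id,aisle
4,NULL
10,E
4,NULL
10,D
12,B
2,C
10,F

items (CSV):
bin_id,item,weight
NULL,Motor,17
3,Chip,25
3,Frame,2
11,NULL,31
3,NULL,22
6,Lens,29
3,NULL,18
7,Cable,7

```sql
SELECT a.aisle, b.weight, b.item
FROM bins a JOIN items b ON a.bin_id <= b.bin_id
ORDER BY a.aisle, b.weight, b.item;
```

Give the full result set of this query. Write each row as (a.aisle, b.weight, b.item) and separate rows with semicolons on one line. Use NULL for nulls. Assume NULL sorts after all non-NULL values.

(C, 2, Frame); (C, 7, Cable); (C, 18, NULL); (C, 22, NULL); (C, 25, Chip); (C, 29, Lens); (C, 31, NULL); (D, 31, NULL); (E, 31, NULL); (F, 31, NULL); (NULL, 7, Cable); (NULL, 7, Cable); (NULL, 29, Lens); (NULL, 29, Lens); (NULL, 31, NULL); (NULL, 31, NULL)

INNER JOIN keeps only pairs where the ON condition holds.
Matching on a.bin_id <= b.bin_id. A NULL in a compared column never satisfies the condition.
- a row (bin_id=4): matches 3 b row(s) → 3 output row(s).
- a row (bin_id=10): matches 1 b row(s) → 1 output row(s).
- a row (bin_id=4): matches 3 b row(s) → 3 output row(s).
- a row (bin_id=10): matches 1 b row(s) → 1 output row(s).
- a row (bin_id=12): no match → dropped.
- a row (bin_id=2): matches 7 b row(s) → 7 output row(s).
- a row (bin_id=10): matches 1 b row(s) → 1 output row(s).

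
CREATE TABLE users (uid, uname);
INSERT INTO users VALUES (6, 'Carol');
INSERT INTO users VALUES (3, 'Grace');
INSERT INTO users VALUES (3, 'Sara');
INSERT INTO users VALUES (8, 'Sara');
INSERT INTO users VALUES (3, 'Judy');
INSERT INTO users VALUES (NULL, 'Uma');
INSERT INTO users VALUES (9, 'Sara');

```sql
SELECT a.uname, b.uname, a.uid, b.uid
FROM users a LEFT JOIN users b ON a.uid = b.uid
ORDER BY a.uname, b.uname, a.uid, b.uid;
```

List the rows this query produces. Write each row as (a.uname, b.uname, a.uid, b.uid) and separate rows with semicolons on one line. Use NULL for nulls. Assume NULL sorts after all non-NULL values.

(Carol, Carol, 6, 6); (Grace, Grace, 3, 3); (Grace, Judy, 3, 3); (Grace, Sara, 3, 3); (Judy, Grace, 3, 3); (Judy, Judy, 3, 3); (Judy, Sara, 3, 3); (Sara, Grace, 3, 3); (Sara, Judy, 3, 3); (Sara, Sara, 3, 3); (Sara, Sara, 8, 8); (Sara, Sara, 9, 9); (Uma, NULL, NULL, NULL)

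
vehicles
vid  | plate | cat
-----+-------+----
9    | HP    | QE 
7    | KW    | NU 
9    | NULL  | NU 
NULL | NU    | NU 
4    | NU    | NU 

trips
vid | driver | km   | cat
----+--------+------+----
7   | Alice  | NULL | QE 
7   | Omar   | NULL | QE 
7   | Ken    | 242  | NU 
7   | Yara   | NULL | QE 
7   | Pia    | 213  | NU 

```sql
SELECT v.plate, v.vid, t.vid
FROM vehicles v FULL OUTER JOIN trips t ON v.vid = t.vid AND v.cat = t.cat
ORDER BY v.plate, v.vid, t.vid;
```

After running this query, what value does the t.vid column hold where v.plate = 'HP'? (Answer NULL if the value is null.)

NULL

FULL OUTER JOIN keeps every row from both sides; unmatched rows get NULL for the other side's columns.
Matching on v.vid = t.vid AND v.cat = t.cat. A NULL in a compared column never satisfies the condition.
- v row (vid=9, cat=QE): no match → kept, t columns NULL.
- v row (vid=7, cat=NU): matches 2 t row(s) → 2 output row(s).
- v row (vid=9, cat=NU): no match → kept, t columns NULL.
- v row (vid=NULL, cat=NU): no match → kept, t columns NULL.
- v row (vid=4, cat=NU): no match → kept, t columns NULL.
- 3 row(s) from t found no v partner → padded with NULL.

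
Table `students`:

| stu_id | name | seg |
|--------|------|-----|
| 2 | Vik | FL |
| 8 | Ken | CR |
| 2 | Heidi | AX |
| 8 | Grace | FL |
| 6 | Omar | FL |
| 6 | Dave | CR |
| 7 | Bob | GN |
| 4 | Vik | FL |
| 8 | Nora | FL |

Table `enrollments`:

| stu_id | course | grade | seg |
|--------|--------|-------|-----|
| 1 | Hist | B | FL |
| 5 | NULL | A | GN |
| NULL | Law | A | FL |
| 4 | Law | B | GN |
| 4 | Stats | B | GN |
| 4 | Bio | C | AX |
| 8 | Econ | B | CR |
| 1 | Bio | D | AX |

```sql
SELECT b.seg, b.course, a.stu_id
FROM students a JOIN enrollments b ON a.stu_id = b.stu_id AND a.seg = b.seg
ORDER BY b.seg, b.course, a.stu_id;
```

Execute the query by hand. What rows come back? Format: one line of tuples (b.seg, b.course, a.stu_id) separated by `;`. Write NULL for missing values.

INNER JOIN keeps only pairs where the ON condition holds.
Matching on a.stu_id = b.stu_id AND a.seg = b.seg. A NULL in a compared column never satisfies the condition.
Matched pairs: 1.

(CR, Econ, 8)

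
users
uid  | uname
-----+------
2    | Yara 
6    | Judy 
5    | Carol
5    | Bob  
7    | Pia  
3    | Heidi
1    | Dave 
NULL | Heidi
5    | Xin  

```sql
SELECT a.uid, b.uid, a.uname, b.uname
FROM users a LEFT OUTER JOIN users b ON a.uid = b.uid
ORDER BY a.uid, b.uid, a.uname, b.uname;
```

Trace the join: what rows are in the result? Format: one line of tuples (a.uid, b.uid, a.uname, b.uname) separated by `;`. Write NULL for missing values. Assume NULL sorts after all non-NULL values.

LEFT JOIN keeps every row from `users a`; unmatched rows get NULL for `users b`'s columns.
Matching on a.uid = b.uid. A NULL in a compared column never satisfies the condition.
- a (uid=2) pairs with 1 row(s) of b.
- a (uid=6) pairs with 1 row(s) of b.
- a (uid=5) pairs with 3 row(s) of b.
- a (uid=5) pairs with 3 row(s) of b.
- a (uid=7) pairs with 1 row(s) of b.
- a (uid=3) pairs with 1 row(s) of b.
- a (uid=1) pairs with 1 row(s) of b.
- a (uid=NULL) has no partner → padded with NULL.
- a (uid=5) pairs with 3 row(s) of b.

(1, 1, Dave, Dave); (2, 2, Yara, Yara); (3, 3, Heidi, Heidi); (5, 5, Bob, Bob); (5, 5, Bob, Carol); (5, 5, Bob, Xin); (5, 5, Carol, Bob); (5, 5, Carol, Carol); (5, 5, Carol, Xin); (5, 5, Xin, Bob); (5, 5, Xin, Carol); (5, 5, Xin, Xin); (6, 6, Judy, Judy); (7, 7, Pia, Pia); (NULL, NULL, Heidi, NULL)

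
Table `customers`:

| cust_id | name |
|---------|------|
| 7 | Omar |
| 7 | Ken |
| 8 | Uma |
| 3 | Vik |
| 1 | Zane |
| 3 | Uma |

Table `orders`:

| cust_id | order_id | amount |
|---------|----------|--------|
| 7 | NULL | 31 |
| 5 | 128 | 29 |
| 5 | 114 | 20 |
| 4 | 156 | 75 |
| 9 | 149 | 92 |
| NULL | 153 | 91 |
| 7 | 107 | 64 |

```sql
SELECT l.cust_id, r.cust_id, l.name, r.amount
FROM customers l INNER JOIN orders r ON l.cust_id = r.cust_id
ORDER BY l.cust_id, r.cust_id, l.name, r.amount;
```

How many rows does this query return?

4

INNER JOIN keeps only pairs where the ON condition holds.
Matching on l.cust_id = r.cust_id. A NULL in a compared column never satisfies the condition.
Matched pairs: 4.
Total: 4 rows.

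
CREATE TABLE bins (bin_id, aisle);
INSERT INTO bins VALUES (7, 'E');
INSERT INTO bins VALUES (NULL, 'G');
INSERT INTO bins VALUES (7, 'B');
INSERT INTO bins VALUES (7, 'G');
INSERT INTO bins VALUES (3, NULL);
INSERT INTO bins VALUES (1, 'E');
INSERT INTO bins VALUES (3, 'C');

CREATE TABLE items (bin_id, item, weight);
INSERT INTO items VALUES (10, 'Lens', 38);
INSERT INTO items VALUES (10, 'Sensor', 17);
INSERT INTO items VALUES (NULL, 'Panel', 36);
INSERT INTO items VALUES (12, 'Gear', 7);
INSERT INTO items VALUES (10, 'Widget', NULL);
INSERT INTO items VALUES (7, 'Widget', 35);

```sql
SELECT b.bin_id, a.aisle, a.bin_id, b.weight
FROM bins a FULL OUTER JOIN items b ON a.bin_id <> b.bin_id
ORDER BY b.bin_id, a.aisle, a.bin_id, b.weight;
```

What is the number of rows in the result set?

FULL OUTER JOIN keeps every row from both sides; unmatched rows get NULL for the other side's columns.
Matching on a.bin_id <> b.bin_id. A NULL in a compared column never satisfies the condition.
- a[0] bin_id=7 → 4 match(es) in b → 4 row(s).
- a[1] bin_id=NULL → no match; kept with NULLs on the b side.
- a[2] bin_id=7 → 4 match(es) in b → 4 row(s).
- a[3] bin_id=7 → 4 match(es) in b → 4 row(s).
- a[4] bin_id=3 → 5 match(es) in b → 5 row(s).
- a[5] bin_id=1 → 5 match(es) in b → 5 row(s).
- a[6] bin_id=3 → 5 match(es) in b → 5 row(s).
- plus 1 unmatched b row(s), each kept with NULL a columns.
Total: 27 matched + 2 padded = 29 rows.

29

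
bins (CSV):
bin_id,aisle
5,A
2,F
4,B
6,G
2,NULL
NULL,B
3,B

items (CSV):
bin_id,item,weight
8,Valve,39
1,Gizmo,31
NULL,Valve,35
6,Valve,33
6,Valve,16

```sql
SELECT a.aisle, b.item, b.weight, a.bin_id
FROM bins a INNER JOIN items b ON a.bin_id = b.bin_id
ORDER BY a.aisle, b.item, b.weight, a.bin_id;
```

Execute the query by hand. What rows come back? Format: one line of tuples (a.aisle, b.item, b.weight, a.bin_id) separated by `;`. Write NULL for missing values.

(G, Valve, 16, 6); (G, Valve, 33, 6)

INNER JOIN keeps only pairs where the ON condition holds.
Matching on a.bin_id = b.bin_id. A NULL in a compared column never satisfies the condition.
- bin_id=5: no matching b row, dropped.
- bin_id=2: no matching b row, dropped.
- bin_id=4: no matching b row, dropped.
- bin_id=6: 2 matching b row(s), so 2 row(s) emitted.
- bin_id=2: no matching b row, dropped.
- bin_id=NULL: no matching b row, dropped.
- bin_id=3: no matching b row, dropped.
After projecting and ordering:
a.aisle | b.item | b.weight | a.bin_id
G | Valve | 16 | 6
G | Valve | 33 | 6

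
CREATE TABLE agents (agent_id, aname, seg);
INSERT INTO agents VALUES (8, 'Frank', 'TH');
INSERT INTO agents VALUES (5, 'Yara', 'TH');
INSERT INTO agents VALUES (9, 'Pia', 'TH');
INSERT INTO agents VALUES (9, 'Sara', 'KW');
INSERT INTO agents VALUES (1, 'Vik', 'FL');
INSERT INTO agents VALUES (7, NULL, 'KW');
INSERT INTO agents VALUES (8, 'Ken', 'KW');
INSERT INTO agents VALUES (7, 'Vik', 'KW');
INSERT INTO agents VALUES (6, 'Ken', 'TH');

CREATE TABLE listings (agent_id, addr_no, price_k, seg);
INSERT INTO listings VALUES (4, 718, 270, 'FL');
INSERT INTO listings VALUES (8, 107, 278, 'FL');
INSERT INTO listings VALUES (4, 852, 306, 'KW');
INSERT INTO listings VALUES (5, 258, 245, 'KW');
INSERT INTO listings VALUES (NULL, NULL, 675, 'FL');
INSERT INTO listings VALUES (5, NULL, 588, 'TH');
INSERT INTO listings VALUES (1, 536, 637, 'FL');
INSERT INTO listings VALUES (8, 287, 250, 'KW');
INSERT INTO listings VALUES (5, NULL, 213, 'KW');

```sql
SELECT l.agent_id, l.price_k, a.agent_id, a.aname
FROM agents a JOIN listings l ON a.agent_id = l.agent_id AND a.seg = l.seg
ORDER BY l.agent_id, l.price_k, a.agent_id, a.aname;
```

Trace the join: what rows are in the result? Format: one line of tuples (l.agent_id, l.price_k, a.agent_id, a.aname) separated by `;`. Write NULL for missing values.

INNER JOIN keeps only pairs where the ON condition holds.
Matching on a.agent_id = l.agent_id AND a.seg = l.seg. A NULL in a compared column never satisfies the condition.
- agent_id=8, seg=TH: no matching l row, dropped.
- agent_id=5, seg=TH: 1 matching l row(s), so 1 row(s) emitted.
- agent_id=9, seg=TH: no matching l row, dropped.
- agent_id=9, seg=KW: no matching l row, dropped.
- agent_id=1, seg=FL: 1 matching l row(s), so 1 row(s) emitted.
- agent_id=7, seg=KW: no matching l row, dropped.
- agent_id=8, seg=KW: 1 matching l row(s), so 1 row(s) emitted.
- agent_id=7, seg=KW: no matching l row, dropped.
- agent_id=6, seg=TH: no matching l row, dropped.
After projecting and ordering:
l.agent_id | l.price_k | a.agent_id | a.aname
1 | 637 | 1 | Vik
5 | 588 | 5 | Yara
8 | 250 | 8 | Ken

(1, 637, 1, Vik); (5, 588, 5, Yara); (8, 250, 8, Ken)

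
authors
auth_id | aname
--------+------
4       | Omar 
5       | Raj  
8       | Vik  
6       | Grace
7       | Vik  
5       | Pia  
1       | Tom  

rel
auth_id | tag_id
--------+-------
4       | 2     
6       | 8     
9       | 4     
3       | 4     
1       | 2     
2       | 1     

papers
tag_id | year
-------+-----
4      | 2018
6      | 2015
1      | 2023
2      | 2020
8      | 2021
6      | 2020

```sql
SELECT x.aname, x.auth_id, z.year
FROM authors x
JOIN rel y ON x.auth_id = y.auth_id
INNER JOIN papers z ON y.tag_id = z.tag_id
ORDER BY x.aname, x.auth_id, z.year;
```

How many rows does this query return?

3

Step 1 — x INNER JOIN y on auth_id → 3 row(s).
Then INNER JOIN `papers z` on tag_id: keep only rows whose y.tag_id appears in z.
Result: 3 row(s).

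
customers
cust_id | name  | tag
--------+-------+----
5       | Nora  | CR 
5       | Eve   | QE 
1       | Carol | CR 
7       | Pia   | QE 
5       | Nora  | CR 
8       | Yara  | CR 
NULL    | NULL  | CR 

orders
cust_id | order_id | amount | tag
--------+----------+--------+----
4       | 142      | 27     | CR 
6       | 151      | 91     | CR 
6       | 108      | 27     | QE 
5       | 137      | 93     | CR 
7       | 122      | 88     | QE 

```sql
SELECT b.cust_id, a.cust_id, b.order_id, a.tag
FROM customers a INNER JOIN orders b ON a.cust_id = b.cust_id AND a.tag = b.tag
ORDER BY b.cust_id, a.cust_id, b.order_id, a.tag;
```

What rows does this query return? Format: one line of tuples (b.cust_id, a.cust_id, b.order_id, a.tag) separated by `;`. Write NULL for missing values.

INNER JOIN keeps only pairs where the ON condition holds.
Matching on a.cust_id = b.cust_id AND a.tag = b.tag. A NULL in a compared column never satisfies the condition.
- a (cust_id=5, tag=CR) pairs with 1 row(s) of b.
- a (cust_id=5, tag=QE) has no partner → excluded.
- a (cust_id=1, tag=CR) has no partner → excluded.
- a (cust_id=7, tag=QE) pairs with 1 row(s) of b.
- a (cust_id=5, tag=CR) pairs with 1 row(s) of b.
- a (cust_id=8, tag=CR) has no partner → excluded.
- a (cust_id=NULL, tag=CR) has no partner → excluded.
After projecting and ordering:
b.cust_id | a.cust_id | b.order_id | a.tag
5 | 5 | 137 | CR
5 | 5 | 137 | CR
7 | 7 | 122 | QE

(5, 5, 137, CR); (5, 5, 137, CR); (7, 7, 122, QE)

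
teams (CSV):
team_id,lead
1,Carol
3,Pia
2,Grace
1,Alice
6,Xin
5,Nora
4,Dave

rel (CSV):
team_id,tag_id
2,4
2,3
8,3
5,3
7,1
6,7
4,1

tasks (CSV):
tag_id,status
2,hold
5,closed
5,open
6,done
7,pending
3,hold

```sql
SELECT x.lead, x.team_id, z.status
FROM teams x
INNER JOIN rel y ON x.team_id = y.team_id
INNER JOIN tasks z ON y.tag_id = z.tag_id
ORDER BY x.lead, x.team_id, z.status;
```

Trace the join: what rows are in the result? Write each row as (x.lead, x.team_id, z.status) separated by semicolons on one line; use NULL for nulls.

Evaluate left to right. First `teams x INNER JOIN rel y` on team_id: 5 row(s).
Then INNER JOIN `tasks z` on tag_id: keep only rows whose y.tag_id appears in z.

(Grace, 2, hold); (Nora, 5, hold); (Xin, 6, pending)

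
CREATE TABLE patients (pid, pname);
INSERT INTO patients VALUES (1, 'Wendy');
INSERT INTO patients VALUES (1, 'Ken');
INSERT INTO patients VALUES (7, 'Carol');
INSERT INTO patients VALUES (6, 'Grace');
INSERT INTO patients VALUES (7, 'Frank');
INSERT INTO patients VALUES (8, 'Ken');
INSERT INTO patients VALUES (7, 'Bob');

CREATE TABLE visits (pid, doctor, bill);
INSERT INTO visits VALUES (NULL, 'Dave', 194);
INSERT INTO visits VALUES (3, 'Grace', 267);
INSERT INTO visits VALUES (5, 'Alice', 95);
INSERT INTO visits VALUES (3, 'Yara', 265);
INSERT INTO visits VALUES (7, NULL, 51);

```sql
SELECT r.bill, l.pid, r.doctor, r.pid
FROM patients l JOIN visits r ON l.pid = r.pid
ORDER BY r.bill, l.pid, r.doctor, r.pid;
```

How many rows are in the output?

INNER JOIN keeps only pairs where the ON condition holds.
Matching on l.pid = r.pid. A NULL in a compared column never satisfies the condition.
- l (pid=1) has no partner → excluded.
- l (pid=1) has no partner → excluded.
- l (pid=7) pairs with 1 row(s) of r.
- l (pid=6) has no partner → excluded.
- l (pid=7) pairs with 1 row(s) of r.
- l (pid=8) has no partner → excluded.
- l (pid=7) pairs with 1 row(s) of r.
Total: 3 rows.

3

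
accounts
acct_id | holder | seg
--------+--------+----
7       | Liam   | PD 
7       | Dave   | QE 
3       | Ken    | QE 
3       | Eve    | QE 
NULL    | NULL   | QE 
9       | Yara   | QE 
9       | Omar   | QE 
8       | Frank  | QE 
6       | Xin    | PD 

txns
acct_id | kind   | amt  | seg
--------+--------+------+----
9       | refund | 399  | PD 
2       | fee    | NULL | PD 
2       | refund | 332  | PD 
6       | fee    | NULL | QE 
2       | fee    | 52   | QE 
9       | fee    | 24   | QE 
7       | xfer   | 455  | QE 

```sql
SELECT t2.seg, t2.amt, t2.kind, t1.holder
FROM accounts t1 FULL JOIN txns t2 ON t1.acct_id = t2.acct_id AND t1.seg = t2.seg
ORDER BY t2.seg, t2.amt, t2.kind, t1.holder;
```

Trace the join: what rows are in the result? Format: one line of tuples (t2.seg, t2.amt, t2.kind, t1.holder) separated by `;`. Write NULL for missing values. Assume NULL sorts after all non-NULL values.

FULL OUTER JOIN keeps every row from both sides; unmatched rows get NULL for the other side's columns.
Matching on t1.acct_id = t2.acct_id AND t1.seg = t2.seg. A NULL in a compared column never satisfies the condition.
- t1 row (acct_id=7, seg=PD): no match → kept, t2 columns NULL.
- t1 row (acct_id=7, seg=QE): matches 1 t2 row(s) → 1 output row(s).
- t1 row (acct_id=3, seg=QE): no match → kept, t2 columns NULL.
- t1 row (acct_id=3, seg=QE): no match → kept, t2 columns NULL.
- t1 row (acct_id=NULL, seg=QE): no match → kept, t2 columns NULL.
- t1 row (acct_id=9, seg=QE): matches 1 t2 row(s) → 1 output row(s).
- t1 row (acct_id=9, seg=QE): matches 1 t2 row(s) → 1 output row(s).
- t1 row (acct_id=8, seg=QE): no match → kept, t2 columns NULL.
- t1 row (acct_id=6, seg=PD): no match → kept, t2 columns NULL.
- 5 row(s) from t2 found no t1 partner → padded with NULL.

(PD, 332, refund, NULL); (PD, 399, refund, NULL); (PD, NULL, fee, NULL); (QE, 24, fee, Omar); (QE, 24, fee, Yara); (QE, 52, fee, NULL); (QE, 455, xfer, Dave); (QE, NULL, fee, NULL); (NULL, NULL, NULL, Eve); (NULL, NULL, NULL, Frank); (NULL, NULL, NULL, Ken); (NULL, NULL, NULL, Liam); (NULL, NULL, NULL, Xin); (NULL, NULL, NULL, NULL)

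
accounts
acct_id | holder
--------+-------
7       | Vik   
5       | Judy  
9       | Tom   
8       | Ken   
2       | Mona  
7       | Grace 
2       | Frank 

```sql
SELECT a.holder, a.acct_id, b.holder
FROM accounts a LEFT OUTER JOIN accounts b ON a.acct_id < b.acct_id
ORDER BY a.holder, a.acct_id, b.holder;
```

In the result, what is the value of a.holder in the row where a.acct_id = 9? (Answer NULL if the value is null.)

LEFT JOIN keeps every row from `accounts a`; unmatched rows get NULL for `accounts b`'s columns.
Matching on a.acct_id < b.acct_id.
- acct_id=7: 2 matching b row(s), so 2 row(s) emitted.
- acct_id=5: 4 matching b row(s), so 4 row(s) emitted.
- acct_id=9: no b row matches, row kept with b columns NULL.
- acct_id=8: 1 matching b row(s), so 1 row(s) emitted.
- acct_id=2: 5 matching b row(s), so 5 row(s) emitted.
- acct_id=7: 2 matching b row(s), so 2 row(s) emitted.
- acct_id=2: 5 matching b row(s), so 5 row(s) emitted.

Tom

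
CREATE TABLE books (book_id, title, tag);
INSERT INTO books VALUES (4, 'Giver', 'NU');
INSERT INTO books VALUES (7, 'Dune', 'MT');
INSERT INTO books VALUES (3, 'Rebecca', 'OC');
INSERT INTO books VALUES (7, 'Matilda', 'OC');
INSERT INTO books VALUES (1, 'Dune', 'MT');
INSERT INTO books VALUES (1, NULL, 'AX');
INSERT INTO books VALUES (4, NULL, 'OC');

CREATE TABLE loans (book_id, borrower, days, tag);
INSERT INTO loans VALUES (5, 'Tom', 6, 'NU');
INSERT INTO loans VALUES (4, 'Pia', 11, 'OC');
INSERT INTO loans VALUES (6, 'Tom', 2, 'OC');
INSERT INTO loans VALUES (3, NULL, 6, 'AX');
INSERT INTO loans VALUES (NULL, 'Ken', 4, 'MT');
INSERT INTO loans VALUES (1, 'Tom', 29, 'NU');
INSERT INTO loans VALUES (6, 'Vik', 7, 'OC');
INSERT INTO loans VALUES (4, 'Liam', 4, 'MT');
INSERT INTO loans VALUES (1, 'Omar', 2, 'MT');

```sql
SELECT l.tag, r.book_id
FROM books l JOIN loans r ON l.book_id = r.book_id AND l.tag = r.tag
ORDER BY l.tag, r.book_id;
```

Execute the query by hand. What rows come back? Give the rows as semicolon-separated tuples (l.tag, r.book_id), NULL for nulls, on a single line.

INNER JOIN keeps only pairs where the ON condition holds.
Matching on l.book_id = r.book_id AND l.tag = r.tag. A NULL in a compared column never satisfies the condition.
Matched pairs: 2.

(MT, 1); (OC, 4)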